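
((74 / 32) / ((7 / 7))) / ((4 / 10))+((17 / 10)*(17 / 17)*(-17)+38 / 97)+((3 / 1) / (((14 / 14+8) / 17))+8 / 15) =-256499 / 15520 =-16.53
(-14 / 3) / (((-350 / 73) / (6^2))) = 876 / 25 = 35.04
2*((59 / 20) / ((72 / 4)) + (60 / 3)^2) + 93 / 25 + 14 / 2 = 729943 / 900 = 811.05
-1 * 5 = -5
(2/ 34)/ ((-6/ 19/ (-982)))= 9329/ 51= 182.92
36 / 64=9 / 16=0.56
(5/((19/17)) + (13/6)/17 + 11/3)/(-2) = -5341/1292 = -4.13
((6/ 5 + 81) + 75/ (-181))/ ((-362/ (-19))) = 703152/ 163805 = 4.29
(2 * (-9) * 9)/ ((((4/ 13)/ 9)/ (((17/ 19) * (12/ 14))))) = -483327/ 133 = -3634.04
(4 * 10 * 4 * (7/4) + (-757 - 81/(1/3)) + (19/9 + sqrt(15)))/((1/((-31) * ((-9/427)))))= -28613/61 + 279 * sqrt(15)/427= -466.53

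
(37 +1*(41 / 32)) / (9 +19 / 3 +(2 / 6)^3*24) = 11025 / 4672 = 2.36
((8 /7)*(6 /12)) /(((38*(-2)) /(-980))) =140 /19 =7.37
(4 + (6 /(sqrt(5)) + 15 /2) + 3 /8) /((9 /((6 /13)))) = 4*sqrt(5) /65 + 95 /156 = 0.75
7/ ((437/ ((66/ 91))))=66/ 5681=0.01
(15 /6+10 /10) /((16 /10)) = 35 /16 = 2.19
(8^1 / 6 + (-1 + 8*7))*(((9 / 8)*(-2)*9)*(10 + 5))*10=-342225 / 2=-171112.50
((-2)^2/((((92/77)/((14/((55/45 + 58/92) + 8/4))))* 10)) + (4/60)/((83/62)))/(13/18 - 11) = -1371648/11132375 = -0.12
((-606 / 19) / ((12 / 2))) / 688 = -101 / 13072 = -0.01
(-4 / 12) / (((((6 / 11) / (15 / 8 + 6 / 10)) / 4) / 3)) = -363 / 20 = -18.15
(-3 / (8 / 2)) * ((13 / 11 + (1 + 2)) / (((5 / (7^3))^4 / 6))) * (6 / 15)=-166699429.85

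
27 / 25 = 1.08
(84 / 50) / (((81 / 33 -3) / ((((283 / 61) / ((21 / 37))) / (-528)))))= 10471 / 219600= 0.05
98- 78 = 20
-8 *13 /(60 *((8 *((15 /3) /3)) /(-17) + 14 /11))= -2431 /685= -3.55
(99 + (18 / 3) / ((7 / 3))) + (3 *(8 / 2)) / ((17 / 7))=12675 / 119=106.51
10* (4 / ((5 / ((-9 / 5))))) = -72 / 5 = -14.40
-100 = -100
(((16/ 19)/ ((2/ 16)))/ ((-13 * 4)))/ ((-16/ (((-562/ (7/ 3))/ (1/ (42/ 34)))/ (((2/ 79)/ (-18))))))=7192476/ 4199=1712.90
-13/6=-2.17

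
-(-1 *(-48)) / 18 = -8 / 3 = -2.67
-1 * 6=-6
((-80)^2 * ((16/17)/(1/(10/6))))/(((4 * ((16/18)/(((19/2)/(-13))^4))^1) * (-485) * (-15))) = 5212840/47097089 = 0.11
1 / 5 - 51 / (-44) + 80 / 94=22853 / 10340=2.21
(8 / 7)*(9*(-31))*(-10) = 3188.57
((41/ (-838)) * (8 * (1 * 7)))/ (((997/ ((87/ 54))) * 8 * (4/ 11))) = -91553/ 60154992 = -0.00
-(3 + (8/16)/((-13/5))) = -73/26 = -2.81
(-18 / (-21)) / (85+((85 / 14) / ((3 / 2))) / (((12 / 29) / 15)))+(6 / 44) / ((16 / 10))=304647 / 3425840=0.09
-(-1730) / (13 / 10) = 17300 / 13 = 1330.77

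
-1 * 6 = -6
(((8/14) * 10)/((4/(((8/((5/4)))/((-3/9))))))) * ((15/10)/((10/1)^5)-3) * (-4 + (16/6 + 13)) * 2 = 1199994/625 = 1919.99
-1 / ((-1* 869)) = 1 / 869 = 0.00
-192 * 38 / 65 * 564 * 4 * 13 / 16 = -1028736 / 5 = -205747.20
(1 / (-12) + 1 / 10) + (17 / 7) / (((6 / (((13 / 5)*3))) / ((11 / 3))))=1623 / 140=11.59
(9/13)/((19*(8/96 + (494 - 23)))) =108/1396291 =0.00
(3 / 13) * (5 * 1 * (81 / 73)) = 1215 / 949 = 1.28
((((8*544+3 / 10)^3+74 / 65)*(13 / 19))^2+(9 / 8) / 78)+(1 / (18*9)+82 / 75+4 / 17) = 20562548356414055890564413034005241 / 6462261000000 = 3181943340947395329678.64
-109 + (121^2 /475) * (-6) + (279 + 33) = 8579 /475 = 18.06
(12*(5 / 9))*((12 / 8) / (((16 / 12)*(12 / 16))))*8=80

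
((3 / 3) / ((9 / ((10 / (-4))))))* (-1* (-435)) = -725 / 6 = -120.83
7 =7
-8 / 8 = -1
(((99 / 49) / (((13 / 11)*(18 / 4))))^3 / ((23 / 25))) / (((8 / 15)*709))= 0.00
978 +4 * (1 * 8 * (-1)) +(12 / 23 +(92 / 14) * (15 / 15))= 153448 / 161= 953.09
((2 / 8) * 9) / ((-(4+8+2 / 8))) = -9 / 49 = -0.18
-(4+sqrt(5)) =-4 - sqrt(5) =-6.24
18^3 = 5832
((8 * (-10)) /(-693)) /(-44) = -20 /7623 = -0.00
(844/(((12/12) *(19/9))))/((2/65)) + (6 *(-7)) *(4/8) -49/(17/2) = 4188145/323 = 12966.39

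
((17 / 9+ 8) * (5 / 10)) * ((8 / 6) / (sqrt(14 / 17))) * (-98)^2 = 69770.02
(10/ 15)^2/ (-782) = -2/ 3519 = -0.00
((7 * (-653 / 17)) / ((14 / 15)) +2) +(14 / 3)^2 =-80879 / 306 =-264.31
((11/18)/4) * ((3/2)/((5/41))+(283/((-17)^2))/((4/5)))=859859/416160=2.07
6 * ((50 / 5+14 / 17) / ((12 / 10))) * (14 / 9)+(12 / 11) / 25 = 3543836 / 42075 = 84.23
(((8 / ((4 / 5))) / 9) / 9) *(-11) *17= -1870 / 81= -23.09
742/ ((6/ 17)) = 6307/ 3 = 2102.33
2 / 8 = 1 / 4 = 0.25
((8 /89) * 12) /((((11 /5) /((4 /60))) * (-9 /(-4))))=128 /8811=0.01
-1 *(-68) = 68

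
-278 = -278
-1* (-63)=63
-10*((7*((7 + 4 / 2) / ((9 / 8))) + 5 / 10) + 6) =-625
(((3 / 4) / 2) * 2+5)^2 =529 / 16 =33.06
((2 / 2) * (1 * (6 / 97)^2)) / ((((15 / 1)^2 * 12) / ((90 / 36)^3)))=0.00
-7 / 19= -0.37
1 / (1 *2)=0.50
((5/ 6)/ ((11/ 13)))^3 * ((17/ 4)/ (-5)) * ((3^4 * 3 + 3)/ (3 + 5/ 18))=-38282725/ 628232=-60.94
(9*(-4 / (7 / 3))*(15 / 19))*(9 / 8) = -3645 / 266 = -13.70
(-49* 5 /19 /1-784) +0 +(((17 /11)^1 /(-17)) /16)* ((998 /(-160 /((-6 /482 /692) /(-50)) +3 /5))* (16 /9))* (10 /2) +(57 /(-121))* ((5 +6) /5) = -16687299687436124 /20913208771785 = -797.93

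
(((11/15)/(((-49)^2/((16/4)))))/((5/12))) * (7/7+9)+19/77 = 36457/132055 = 0.28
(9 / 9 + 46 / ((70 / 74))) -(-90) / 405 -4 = 14443 / 315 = 45.85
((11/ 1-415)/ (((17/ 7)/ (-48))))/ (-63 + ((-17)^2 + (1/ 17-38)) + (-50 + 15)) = 67872/ 1301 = 52.17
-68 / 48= -17 / 12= -1.42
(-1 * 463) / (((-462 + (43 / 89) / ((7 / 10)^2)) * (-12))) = -2019143 / 24125784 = -0.08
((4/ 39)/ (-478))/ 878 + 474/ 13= 149197661/ 4091919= 36.46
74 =74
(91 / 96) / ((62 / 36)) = 273 / 496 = 0.55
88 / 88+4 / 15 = 19 / 15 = 1.27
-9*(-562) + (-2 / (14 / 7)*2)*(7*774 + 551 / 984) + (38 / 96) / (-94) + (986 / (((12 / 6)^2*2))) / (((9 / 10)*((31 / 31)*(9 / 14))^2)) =-244893118153 / 44953056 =-5447.75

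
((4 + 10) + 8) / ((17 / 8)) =176 / 17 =10.35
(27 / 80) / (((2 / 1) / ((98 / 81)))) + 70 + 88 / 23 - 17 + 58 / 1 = 634967 / 5520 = 115.03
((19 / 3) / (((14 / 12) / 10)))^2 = 144400 / 49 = 2946.94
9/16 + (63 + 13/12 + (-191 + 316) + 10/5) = 9199/48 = 191.65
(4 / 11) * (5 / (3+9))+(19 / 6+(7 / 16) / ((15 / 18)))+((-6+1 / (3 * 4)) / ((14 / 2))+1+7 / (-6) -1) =1.83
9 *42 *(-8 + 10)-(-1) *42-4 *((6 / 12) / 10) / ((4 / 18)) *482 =1821 / 5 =364.20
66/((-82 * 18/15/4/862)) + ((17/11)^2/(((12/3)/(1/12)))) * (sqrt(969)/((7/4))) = -94820/41 + 289 * sqrt(969)/10164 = -2311.80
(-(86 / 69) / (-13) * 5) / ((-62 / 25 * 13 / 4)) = -21500 / 361491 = -0.06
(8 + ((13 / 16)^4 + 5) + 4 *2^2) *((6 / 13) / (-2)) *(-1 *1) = 5787315 / 851968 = 6.79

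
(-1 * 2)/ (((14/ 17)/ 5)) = -85/ 7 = -12.14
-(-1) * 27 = 27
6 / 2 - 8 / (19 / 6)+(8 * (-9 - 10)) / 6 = -1417 / 57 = -24.86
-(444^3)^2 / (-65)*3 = 22983654016954368 / 65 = 353594677183913.35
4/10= 2/5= 0.40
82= 82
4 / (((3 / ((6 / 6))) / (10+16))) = 104 / 3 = 34.67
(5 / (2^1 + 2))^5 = 3125 / 1024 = 3.05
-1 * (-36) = 36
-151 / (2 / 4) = -302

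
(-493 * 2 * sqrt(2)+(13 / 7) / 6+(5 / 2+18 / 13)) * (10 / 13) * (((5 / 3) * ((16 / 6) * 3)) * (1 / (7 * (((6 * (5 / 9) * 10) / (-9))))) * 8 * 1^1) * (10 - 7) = -329760 / 8281+851904 * sqrt(2) / 91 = 13199.46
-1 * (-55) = 55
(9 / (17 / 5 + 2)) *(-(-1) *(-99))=-165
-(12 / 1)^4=-20736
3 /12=1 /4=0.25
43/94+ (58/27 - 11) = -21305/2538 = -8.39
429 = 429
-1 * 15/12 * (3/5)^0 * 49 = -245/4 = -61.25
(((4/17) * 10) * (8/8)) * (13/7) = 520/119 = 4.37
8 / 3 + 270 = 818 / 3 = 272.67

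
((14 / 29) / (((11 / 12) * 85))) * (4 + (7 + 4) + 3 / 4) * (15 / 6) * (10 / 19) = 13230 / 103037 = 0.13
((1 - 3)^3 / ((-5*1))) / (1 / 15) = 24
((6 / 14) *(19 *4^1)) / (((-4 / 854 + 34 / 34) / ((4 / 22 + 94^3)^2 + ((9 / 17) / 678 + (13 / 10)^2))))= 55755117782530964050083 / 2469685625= 22575795566098.00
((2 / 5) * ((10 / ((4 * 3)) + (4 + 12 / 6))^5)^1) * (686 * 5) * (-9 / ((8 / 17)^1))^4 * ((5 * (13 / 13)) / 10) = 1367391647305.61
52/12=13/3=4.33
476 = 476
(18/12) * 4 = 6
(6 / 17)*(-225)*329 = -444150 / 17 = -26126.47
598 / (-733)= -598 / 733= -0.82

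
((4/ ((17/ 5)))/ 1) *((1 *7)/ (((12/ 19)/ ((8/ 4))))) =26.08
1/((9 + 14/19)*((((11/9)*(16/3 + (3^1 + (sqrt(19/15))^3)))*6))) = 320625/185198024 -3249*sqrt(285)/185198024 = 0.00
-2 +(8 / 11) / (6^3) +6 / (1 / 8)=13663 / 297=46.00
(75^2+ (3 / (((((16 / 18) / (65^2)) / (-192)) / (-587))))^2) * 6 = 15496402609499793750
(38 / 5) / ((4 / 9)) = 171 / 10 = 17.10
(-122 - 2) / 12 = -31 / 3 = -10.33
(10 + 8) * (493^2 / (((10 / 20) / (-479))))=-4191136956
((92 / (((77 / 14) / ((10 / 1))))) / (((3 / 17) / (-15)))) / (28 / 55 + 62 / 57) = -22287000 / 2503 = -8904.12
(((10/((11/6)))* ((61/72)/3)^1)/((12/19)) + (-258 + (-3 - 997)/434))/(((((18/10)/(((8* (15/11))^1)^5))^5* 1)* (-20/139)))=2159725431965219363593440460800000000000000000000000000000/258624430868680444513848809137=8350817533792254182192852000.00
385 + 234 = 619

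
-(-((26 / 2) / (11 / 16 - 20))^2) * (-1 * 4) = -173056 / 95481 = -1.81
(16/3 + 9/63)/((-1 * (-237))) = 115/4977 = 0.02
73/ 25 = 2.92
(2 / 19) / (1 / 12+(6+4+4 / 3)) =24 / 2603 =0.01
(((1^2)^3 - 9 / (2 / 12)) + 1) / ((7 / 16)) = -832 / 7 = -118.86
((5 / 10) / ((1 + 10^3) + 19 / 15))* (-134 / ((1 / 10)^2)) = -50250 / 7517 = -6.68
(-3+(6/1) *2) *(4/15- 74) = -3318/5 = -663.60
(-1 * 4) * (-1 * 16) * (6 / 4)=96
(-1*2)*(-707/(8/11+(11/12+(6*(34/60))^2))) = 4666200/43573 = 107.09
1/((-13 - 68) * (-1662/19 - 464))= 19/848718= 0.00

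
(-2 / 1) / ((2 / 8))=-8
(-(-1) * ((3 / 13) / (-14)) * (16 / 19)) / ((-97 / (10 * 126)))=4320 / 23959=0.18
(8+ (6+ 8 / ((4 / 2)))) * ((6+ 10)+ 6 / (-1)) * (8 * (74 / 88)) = 13320 / 11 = 1210.91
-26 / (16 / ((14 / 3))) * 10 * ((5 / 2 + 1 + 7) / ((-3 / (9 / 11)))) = 9555 / 44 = 217.16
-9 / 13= -0.69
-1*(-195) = 195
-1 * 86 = -86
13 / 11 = 1.18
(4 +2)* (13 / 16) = 39 / 8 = 4.88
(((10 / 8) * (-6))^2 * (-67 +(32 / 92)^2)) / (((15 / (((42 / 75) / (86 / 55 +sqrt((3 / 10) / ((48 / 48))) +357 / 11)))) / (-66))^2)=-12797790961946044824 / 647926318807077025 +75221387277032304 * sqrt(30) / 647926318807077025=-19.12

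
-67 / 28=-2.39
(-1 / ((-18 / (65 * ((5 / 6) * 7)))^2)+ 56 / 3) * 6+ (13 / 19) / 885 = -27789004261 / 10896120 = -2550.36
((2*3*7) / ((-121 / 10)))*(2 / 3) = -280 / 121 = -2.31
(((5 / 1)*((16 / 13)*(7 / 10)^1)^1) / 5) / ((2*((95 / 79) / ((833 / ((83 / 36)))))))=66333456 / 512525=129.42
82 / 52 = 41 / 26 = 1.58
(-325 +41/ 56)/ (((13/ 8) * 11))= -18159/ 1001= -18.14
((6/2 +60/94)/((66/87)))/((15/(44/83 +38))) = 2643147/214555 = 12.32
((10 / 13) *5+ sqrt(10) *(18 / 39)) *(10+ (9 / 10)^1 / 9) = 303 *sqrt(10) / 65+ 505 / 13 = 53.59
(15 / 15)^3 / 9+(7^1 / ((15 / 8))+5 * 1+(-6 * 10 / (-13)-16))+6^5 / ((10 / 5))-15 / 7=15902183 / 4095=3883.32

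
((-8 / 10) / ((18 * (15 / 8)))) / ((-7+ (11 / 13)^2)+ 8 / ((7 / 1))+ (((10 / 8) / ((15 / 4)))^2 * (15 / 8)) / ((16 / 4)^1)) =605696 / 130040325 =0.00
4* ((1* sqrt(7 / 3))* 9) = 12* sqrt(21) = 54.99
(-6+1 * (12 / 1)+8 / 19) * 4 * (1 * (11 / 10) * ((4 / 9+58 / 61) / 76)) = 8426 / 16245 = 0.52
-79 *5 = -395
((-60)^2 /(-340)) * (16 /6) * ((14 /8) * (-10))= 8400 /17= 494.12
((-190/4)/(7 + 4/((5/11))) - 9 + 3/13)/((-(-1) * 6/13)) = -25.51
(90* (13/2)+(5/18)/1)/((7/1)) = 1505/18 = 83.61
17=17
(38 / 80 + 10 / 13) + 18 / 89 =66943 / 46280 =1.45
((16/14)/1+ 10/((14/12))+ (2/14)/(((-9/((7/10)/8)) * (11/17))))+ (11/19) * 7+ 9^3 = 782398699/1053360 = 742.76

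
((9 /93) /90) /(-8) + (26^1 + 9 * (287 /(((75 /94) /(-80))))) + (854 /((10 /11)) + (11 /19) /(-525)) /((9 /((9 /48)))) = -3843442564211 /14842800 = -258943.23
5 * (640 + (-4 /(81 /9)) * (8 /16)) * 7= 201530 /9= 22392.22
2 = 2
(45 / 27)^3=125 / 27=4.63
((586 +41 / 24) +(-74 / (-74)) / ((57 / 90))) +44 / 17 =4588219 / 7752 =591.88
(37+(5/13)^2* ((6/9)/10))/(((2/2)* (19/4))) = 75056/9633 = 7.79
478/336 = 239/168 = 1.42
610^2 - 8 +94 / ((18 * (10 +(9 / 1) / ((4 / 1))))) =372092.43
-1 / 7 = -0.14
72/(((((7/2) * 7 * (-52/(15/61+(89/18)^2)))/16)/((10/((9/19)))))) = -1483644640/3147417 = -471.38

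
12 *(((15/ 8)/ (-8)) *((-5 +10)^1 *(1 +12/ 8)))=-1125/ 32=-35.16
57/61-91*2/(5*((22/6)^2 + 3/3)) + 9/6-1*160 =-488261/3050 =-160.09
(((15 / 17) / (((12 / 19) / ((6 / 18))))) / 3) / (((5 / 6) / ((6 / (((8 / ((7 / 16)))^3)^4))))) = 262984456819 / 328827822935179135520079872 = 0.00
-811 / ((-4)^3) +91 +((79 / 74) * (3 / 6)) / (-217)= 53271151 / 513856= 103.67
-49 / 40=-1.22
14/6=2.33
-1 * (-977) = 977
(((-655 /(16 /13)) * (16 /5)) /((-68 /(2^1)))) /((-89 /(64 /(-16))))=3406 /1513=2.25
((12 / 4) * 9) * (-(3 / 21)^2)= -27 / 49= -0.55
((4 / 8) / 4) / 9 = 1 / 72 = 0.01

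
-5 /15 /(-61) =1 /183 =0.01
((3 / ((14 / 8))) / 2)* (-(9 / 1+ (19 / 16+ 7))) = -825 / 56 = -14.73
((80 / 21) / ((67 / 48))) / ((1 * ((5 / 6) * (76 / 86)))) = 33024 / 8911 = 3.71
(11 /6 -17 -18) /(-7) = 4.74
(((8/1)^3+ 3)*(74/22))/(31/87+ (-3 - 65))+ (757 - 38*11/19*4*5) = 3772642/12947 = 291.39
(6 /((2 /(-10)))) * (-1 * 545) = 16350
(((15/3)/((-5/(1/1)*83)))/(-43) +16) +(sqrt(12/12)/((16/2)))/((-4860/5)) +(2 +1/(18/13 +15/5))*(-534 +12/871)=-539080164892853/459276850656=-1173.76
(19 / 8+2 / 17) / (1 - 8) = -339 / 952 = -0.36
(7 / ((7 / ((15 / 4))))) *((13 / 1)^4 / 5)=85683 / 4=21420.75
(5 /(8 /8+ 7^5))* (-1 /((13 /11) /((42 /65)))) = -21 /129116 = -0.00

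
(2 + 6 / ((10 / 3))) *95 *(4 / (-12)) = -361 / 3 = -120.33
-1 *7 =-7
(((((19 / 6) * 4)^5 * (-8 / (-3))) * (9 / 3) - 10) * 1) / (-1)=-633878914 / 243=-2608555.20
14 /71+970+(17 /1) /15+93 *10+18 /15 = 1902.53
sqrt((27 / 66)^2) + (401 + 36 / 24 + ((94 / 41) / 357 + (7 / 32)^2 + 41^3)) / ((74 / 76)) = 217160899672109 / 3050116608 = 71197.57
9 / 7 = 1.29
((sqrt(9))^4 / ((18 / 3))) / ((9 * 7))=3 / 14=0.21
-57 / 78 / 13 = -19 / 338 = -0.06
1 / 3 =0.33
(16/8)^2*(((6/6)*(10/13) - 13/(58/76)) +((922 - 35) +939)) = 2729080/377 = 7238.94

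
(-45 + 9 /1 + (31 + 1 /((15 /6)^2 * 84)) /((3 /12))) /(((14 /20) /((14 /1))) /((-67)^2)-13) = -829639024 /122549595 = -6.77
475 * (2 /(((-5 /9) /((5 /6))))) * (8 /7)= -11400 /7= -1628.57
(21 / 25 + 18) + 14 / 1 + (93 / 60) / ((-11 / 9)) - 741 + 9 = -770471 / 1100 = -700.43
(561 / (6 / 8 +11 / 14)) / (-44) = -357 / 43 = -8.30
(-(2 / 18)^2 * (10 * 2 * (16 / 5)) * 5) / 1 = -320 / 81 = -3.95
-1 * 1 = -1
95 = 95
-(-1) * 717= 717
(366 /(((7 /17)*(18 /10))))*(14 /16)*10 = 25925 /6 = 4320.83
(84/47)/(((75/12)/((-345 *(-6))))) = 139104/235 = 591.93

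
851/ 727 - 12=-7873/ 727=-10.83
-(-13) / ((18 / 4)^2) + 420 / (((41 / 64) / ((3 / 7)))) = 935252 / 3321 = 281.62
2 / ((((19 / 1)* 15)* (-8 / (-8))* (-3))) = -2 / 855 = -0.00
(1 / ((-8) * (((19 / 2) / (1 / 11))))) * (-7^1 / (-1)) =-7 / 836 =-0.01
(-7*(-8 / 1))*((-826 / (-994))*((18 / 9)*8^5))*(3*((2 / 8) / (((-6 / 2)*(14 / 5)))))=-19333120 / 71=-272297.46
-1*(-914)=914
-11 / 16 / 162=-11 / 2592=-0.00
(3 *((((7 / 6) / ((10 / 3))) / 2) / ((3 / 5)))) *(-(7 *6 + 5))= -329 / 8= -41.12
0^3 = 0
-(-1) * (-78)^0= 1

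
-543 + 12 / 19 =-10305 / 19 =-542.37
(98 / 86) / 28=7 / 172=0.04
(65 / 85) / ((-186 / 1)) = -13 / 3162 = -0.00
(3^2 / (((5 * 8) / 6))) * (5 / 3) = 9 / 4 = 2.25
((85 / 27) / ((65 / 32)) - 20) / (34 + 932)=-3238 / 169533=-0.02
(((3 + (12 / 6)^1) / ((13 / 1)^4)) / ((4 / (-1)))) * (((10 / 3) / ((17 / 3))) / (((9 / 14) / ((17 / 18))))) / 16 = -175 / 74030112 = -0.00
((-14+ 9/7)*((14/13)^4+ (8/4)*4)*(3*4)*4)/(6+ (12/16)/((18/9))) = -3040570368/3398759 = -894.61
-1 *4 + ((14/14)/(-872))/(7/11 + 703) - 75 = -533193131/6749280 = -79.00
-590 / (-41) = 590 / 41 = 14.39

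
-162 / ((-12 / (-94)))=-1269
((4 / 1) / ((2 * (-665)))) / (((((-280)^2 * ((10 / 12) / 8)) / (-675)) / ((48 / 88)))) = 243 / 1792175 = 0.00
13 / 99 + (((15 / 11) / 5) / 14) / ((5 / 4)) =509 / 3465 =0.15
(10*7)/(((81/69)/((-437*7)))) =-4924990/27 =-182407.04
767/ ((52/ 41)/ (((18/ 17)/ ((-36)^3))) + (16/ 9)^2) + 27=5008303737/ 185587072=26.99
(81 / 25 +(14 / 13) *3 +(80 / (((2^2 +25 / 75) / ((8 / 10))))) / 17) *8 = 324408 / 5525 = 58.72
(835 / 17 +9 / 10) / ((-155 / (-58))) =18.72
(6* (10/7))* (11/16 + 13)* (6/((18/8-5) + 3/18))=-59130/217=-272.49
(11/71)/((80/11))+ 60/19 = 343099/107920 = 3.18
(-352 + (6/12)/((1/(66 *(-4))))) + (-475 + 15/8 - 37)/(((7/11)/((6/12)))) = -14157/16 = -884.81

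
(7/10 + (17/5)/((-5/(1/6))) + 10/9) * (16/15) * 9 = 6112/375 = 16.30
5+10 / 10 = 6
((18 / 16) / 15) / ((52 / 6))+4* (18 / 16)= 4689 / 1040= 4.51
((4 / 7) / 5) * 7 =4 / 5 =0.80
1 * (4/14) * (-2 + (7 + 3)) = 16/7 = 2.29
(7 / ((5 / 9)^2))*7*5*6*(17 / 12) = 67473 / 10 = 6747.30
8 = 8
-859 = -859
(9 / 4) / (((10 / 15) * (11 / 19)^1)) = 513 / 88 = 5.83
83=83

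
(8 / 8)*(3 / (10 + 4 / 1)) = 3 / 14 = 0.21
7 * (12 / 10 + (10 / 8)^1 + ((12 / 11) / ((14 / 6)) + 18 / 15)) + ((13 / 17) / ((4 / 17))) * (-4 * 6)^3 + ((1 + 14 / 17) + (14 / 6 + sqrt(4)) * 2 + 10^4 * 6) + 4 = 169593811 / 11220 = 15115.31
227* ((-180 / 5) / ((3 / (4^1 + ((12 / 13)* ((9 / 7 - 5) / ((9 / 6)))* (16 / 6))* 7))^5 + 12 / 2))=-57213306753024 / 42006813469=-1362.00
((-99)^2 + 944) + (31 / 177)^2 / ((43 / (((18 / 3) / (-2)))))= 4825030544 / 449049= 10745.00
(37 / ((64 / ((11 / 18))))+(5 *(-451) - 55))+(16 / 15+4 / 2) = -2306.58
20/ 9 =2.22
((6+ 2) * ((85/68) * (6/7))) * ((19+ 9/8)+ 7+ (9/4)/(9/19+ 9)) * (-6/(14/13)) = -256113/196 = -1306.70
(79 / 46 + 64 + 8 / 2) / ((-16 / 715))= -3115.50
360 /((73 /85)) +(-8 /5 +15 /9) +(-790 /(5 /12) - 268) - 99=-2018912 /1095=-1843.76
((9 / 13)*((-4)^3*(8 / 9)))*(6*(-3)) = 9216 / 13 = 708.92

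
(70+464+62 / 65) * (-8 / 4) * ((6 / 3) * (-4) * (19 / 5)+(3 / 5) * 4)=29957.42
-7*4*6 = -168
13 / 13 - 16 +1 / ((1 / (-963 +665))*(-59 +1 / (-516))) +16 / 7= -1633229 / 213115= -7.66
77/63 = 11/9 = 1.22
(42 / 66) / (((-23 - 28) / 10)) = -70 / 561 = -0.12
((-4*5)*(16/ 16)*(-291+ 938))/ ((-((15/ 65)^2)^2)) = 4562707.90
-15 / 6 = -5 / 2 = -2.50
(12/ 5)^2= 5.76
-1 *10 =-10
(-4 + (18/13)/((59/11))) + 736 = 561642/767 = 732.26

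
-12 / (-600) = 1 / 50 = 0.02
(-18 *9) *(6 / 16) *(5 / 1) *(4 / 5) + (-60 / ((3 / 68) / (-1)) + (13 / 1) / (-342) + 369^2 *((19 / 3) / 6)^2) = 104533813 / 684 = 152827.21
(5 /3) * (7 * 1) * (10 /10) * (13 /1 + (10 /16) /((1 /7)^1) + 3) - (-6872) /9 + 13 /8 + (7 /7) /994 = 8971853 /8946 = 1002.89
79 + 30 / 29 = 2321 / 29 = 80.03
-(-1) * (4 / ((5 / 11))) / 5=44 / 25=1.76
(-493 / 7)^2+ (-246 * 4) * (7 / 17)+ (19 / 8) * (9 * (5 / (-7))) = 30252823 / 6664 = 4539.74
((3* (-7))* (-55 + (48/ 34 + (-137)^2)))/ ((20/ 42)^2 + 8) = -1473249141/ 30838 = -47773.82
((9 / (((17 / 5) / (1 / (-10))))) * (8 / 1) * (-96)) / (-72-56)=-27 / 17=-1.59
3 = 3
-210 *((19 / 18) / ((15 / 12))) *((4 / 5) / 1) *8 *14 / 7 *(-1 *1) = 2269.87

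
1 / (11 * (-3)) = -0.03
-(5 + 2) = -7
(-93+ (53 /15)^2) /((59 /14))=-253624 /13275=-19.11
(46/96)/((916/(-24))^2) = 0.00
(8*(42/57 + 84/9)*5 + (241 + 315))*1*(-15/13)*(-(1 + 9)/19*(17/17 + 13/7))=4204000/2527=1663.63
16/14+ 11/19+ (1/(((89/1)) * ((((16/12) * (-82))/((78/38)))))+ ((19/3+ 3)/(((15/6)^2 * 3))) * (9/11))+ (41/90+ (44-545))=-4789413152197/9609276600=-498.42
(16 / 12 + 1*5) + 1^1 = 22 / 3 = 7.33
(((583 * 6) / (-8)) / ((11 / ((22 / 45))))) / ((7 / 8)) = -2332 / 105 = -22.21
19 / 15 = 1.27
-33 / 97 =-0.34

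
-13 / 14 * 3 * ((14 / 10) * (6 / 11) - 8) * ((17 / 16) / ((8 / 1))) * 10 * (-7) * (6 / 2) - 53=-433123 / 704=-615.23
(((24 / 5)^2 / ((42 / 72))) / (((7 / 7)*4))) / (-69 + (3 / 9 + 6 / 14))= -5184 / 35825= -0.14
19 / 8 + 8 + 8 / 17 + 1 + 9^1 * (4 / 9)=2155 / 136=15.85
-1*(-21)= 21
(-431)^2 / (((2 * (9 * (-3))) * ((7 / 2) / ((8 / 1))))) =-1486088 / 189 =-7862.90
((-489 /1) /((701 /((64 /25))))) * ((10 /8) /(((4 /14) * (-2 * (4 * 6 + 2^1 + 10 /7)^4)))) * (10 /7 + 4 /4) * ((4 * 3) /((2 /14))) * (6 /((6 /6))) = 46572197 /5512888320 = 0.01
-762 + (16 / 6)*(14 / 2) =-2230 / 3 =-743.33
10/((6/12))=20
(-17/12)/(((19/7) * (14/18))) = -51/76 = -0.67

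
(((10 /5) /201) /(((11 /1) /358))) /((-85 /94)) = -67304 /187935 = -0.36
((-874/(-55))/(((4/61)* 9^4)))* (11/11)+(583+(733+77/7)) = 1327.04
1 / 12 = 0.08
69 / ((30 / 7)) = 161 / 10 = 16.10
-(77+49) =-126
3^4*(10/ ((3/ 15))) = 4050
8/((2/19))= 76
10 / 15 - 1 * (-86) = 260 / 3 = 86.67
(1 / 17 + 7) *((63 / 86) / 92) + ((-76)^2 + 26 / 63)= 6118545617 / 1059219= 5776.47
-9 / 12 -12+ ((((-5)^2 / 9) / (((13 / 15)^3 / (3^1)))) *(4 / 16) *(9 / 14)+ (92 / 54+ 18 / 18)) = -26538055 / 3321864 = -7.99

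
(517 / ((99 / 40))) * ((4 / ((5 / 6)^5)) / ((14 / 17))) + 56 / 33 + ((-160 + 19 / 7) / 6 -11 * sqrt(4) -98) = 687265441 / 288750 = 2380.14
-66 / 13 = -5.08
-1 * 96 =-96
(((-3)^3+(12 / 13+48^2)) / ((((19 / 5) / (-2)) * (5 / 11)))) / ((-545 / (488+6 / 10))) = 1591580298 / 673075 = 2364.64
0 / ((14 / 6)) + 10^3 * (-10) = -10000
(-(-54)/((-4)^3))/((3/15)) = -135/32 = -4.22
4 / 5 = 0.80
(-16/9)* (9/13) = -1.23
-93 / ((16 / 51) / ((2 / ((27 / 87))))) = -1910.38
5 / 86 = 0.06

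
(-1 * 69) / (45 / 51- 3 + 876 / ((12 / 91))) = -1173 / 112895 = -0.01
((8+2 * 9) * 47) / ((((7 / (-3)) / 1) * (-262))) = 1833 / 917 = 2.00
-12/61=-0.20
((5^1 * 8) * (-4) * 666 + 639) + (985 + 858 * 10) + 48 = -96308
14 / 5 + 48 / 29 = 646 / 145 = 4.46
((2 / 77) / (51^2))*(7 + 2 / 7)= 2 / 27489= 0.00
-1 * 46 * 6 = -276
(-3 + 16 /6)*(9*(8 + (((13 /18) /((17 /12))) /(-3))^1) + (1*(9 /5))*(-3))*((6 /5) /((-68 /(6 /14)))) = 16593 /101150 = 0.16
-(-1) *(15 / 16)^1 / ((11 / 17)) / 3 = 85 / 176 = 0.48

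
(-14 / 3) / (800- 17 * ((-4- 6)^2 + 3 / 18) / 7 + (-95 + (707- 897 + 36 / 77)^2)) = -166012 / 1294334887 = -0.00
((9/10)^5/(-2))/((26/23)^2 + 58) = -31236921/6271600000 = -0.00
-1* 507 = -507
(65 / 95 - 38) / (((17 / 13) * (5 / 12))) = -110604 / 1615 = -68.49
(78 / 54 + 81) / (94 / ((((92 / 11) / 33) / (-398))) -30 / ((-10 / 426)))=-17066 / 30291705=-0.00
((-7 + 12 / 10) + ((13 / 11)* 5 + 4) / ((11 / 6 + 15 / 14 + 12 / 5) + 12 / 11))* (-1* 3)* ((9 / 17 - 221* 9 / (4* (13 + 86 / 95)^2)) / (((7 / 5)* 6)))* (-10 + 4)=57070542916953 / 3067967052346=18.60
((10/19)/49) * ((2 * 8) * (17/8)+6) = 400/931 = 0.43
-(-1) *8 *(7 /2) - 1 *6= 22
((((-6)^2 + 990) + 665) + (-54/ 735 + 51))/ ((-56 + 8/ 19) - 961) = -8108668/ 4732175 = -1.71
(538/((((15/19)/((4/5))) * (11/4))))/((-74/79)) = -6460304/30525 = -211.64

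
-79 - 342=-421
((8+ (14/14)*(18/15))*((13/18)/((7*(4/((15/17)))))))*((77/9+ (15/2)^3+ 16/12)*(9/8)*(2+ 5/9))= 259.91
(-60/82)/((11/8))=-240/451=-0.53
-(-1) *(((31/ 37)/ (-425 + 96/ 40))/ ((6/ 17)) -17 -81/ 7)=-93835645/ 3283602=-28.58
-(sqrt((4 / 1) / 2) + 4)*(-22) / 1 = 22*sqrt(2) + 88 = 119.11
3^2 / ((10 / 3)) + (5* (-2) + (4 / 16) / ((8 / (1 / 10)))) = -467 / 64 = -7.30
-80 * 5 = -400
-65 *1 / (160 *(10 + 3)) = -1 / 32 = -0.03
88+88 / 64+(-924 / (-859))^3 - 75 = 79202686777 / 5070718232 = 15.62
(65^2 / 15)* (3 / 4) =845 / 4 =211.25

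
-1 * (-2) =2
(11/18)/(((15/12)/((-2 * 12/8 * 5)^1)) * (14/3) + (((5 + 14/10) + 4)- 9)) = 55/91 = 0.60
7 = 7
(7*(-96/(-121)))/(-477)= -224/19239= -0.01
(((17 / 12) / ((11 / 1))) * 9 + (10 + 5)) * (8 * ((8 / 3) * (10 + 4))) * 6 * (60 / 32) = 597240 / 11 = 54294.55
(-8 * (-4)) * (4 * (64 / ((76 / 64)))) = 131072 / 19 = 6898.53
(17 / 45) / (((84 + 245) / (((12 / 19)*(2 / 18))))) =68 / 843885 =0.00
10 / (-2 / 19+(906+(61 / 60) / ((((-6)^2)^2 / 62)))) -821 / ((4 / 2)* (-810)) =561412063469 / 1084166352180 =0.52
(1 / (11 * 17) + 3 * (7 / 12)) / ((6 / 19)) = 24947 / 4488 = 5.56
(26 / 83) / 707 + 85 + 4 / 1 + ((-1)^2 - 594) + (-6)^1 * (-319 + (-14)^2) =13731380 / 58681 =234.00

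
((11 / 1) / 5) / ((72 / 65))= 143 / 72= 1.99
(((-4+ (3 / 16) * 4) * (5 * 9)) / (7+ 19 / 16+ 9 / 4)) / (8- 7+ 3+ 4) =-585 / 334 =-1.75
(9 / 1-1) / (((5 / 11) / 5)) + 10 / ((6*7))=1853 / 21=88.24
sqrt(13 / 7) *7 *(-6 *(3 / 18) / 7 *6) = -6 *sqrt(91) / 7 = -8.18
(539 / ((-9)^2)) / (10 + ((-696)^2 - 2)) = 539 / 39238344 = 0.00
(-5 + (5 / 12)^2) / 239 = -0.02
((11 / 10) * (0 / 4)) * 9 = 0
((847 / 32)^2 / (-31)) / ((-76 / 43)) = 30848587 / 2412544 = 12.79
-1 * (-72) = 72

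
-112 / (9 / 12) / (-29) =448 / 87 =5.15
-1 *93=-93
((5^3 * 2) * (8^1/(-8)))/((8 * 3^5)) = -125/972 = -0.13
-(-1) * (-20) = -20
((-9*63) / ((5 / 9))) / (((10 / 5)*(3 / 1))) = -1701 / 10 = -170.10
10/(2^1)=5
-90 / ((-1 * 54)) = 5 / 3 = 1.67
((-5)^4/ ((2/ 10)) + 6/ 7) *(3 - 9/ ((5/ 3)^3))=2888292/ 875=3300.91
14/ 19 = 0.74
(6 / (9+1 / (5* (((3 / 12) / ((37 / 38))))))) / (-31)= -0.02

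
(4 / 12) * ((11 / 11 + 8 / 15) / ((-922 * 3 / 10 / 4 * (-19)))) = 92 / 236493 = 0.00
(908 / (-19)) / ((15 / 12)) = -3632 / 95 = -38.23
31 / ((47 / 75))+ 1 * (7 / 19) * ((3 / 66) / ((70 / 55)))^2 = 4947647 / 100016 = 49.47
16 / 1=16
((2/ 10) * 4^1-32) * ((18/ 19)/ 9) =-312/ 95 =-3.28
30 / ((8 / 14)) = 105 / 2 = 52.50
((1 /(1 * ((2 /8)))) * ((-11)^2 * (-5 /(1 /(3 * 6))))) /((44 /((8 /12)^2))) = -440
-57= -57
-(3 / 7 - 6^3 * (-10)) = -15123 / 7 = -2160.43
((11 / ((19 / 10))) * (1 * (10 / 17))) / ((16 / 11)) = 3025 / 1292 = 2.34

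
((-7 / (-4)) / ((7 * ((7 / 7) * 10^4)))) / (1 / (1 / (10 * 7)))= 1 / 2800000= 0.00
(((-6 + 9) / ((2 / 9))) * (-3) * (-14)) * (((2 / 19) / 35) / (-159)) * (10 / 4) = -27 / 1007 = -0.03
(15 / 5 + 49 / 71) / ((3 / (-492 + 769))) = 72574 / 213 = 340.72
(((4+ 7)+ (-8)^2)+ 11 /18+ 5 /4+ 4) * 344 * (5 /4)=625865 /18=34770.28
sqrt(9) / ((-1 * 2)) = -3 / 2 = -1.50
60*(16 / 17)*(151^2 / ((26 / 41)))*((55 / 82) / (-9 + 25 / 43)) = -6470923800 / 40001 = -161769.05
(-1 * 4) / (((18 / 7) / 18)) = -28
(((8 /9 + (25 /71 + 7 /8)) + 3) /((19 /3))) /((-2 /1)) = -26153 /64752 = -0.40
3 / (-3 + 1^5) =-3 / 2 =-1.50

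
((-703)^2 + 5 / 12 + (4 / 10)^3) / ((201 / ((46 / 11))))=17050227083 / 1658250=10282.06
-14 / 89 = -0.16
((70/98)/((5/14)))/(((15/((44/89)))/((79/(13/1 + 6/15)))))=6952/17889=0.39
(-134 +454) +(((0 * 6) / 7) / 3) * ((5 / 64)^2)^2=320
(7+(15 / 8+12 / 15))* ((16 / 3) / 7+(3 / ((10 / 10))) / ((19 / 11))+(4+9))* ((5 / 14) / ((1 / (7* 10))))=498585 / 133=3748.76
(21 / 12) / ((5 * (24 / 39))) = 91 / 160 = 0.57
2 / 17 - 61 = -1035 / 17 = -60.88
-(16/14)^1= -8/7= -1.14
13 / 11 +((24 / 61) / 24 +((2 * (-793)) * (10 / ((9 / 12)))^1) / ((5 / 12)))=-34053788 / 671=-50750.80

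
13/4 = 3.25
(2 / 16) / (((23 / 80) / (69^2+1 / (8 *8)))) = 1523525 / 736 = 2070.01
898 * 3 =2694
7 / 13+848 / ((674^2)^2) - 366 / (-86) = 34566419629107 / 7209936028399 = 4.79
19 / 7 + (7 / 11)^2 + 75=66167 / 847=78.12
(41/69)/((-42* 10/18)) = -41/1610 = -0.03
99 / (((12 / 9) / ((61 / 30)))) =6039 / 40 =150.98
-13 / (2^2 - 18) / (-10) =-13 / 140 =-0.09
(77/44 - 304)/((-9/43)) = 17329/12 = 1444.08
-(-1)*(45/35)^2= 81/49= 1.65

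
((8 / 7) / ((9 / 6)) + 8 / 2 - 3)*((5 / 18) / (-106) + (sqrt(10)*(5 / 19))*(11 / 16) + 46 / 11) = 2035*sqrt(10) / 6384 + 3245381 / 440748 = 8.37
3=3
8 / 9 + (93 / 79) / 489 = 103295 / 115893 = 0.89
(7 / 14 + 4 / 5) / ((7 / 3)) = 39 / 70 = 0.56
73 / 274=0.27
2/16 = 0.12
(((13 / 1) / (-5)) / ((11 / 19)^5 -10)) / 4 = 2476099 / 37846060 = 0.07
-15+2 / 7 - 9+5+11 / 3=-316 / 21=-15.05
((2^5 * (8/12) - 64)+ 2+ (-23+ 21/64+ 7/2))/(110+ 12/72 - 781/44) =-11489/17744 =-0.65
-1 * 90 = -90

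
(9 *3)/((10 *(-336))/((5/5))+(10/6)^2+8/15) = -1215/151051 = -0.01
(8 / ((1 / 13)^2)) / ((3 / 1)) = 1352 / 3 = 450.67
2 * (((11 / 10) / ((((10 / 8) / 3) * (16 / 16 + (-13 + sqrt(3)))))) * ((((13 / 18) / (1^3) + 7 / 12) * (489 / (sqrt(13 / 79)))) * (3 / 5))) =-21516 * sqrt(1027) / 1625 - 1793 * sqrt(3081) / 1625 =-485.57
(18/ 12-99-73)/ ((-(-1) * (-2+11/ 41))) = 13981/ 142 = 98.46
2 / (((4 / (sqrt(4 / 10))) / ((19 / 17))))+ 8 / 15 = 19*sqrt(10) / 170+ 8 / 15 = 0.89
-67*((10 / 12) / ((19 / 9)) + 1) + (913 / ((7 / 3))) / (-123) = -1053831 / 10906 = -96.63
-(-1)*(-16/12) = -1.33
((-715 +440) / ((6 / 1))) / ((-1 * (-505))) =-55 / 606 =-0.09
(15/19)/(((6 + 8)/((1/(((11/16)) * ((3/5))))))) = 200/1463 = 0.14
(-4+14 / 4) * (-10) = 5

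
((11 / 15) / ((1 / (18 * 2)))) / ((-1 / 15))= -396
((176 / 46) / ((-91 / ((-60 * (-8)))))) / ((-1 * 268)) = 10560 / 140231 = 0.08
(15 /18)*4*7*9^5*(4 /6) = 918540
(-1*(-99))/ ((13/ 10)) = 990/ 13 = 76.15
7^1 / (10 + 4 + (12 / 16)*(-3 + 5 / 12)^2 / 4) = 5376 / 11713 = 0.46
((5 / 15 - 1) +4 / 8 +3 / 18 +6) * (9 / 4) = 27 / 2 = 13.50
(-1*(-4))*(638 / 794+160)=643.21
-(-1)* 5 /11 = 5 /11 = 0.45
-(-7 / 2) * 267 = 1869 / 2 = 934.50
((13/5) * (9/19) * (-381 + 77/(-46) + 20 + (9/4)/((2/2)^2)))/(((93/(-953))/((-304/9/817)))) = -547742468/2912605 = -188.06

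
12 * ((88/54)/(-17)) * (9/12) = -44/51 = -0.86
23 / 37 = 0.62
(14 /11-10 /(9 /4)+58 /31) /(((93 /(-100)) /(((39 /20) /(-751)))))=-259480 /71449389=-0.00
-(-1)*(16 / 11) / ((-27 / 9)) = -16 / 33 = -0.48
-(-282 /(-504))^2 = -2209 /7056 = -0.31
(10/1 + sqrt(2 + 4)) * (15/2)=15 * sqrt(6)/2 + 75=93.37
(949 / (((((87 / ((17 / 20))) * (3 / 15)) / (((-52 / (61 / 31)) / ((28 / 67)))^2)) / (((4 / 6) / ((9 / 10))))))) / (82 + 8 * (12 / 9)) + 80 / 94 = 2765617157871095 / 1865349289062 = 1482.63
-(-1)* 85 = 85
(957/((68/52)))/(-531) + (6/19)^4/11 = -5940953393/4313494779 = -1.38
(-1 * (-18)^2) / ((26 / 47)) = -7614 / 13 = -585.69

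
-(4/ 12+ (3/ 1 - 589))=1757/ 3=585.67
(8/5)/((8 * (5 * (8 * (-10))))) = -1/2000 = -0.00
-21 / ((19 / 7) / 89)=-688.58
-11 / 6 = -1.83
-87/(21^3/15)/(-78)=145/80262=0.00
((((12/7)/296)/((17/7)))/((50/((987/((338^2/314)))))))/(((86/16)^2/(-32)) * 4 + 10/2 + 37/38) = 80755776/1474466623175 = 0.00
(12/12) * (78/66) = 13/11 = 1.18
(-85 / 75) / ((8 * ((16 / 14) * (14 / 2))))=-17 / 960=-0.02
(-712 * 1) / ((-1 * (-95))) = -7.49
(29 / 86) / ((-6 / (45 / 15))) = -29 / 172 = -0.17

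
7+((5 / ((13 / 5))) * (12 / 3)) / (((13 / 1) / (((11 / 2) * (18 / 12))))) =11.88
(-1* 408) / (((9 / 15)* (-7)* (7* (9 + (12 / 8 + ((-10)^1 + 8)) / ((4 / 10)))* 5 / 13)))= 7072 / 1519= 4.66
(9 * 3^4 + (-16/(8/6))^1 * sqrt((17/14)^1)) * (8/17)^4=2985984/83521 - 24576 * sqrt(238)/584647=35.10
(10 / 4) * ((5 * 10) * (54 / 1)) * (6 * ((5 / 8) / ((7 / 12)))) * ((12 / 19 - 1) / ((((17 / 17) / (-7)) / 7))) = 14883750 / 19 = 783355.26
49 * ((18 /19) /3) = 294 /19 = 15.47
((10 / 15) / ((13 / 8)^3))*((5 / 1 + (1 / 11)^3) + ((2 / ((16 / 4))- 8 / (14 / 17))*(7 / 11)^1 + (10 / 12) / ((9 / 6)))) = -3769856 / 78953589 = -0.05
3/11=0.27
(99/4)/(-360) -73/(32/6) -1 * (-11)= -441/160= -2.76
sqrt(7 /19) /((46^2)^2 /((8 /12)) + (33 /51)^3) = 4913 * sqrt(133) /626935653137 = 0.00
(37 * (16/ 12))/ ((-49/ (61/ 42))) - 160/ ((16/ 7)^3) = -5871997/ 395136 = -14.86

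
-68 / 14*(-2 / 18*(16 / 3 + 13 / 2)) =1207 / 189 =6.39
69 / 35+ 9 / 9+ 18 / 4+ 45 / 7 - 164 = -1501 / 10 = -150.10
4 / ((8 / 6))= 3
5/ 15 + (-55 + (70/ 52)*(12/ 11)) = -22822/ 429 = -53.20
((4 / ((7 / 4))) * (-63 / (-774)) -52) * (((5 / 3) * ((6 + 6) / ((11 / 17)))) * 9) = -6817680 / 473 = -14413.70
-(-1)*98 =98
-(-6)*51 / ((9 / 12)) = 408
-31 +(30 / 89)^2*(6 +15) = -226651 / 7921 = -28.61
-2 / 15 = -0.13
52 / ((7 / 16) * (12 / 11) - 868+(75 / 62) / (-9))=-212784 / 3550453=-0.06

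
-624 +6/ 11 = -6858/ 11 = -623.45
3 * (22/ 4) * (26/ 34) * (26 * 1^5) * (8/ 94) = 27.92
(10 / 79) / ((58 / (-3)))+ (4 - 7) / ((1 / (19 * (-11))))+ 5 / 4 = 628.24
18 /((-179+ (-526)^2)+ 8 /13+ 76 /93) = 21762 /334286605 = 0.00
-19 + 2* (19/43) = -779/43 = -18.12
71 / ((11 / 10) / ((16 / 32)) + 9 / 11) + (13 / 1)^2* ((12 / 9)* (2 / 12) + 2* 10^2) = 50588453 / 1494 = 33861.08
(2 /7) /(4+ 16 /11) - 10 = -2089 /210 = -9.95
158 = 158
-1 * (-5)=5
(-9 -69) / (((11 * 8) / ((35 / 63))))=-65 / 132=-0.49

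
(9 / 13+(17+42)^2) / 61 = 742 / 13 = 57.08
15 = 15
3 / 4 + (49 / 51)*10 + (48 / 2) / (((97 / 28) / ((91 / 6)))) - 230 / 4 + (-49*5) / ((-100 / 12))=8640431 / 98940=87.33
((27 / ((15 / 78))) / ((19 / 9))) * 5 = 6318 / 19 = 332.53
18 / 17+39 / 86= 2211 / 1462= 1.51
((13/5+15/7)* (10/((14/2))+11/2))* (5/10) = 8051/490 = 16.43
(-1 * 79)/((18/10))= -395/9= -43.89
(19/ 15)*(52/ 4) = 247/ 15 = 16.47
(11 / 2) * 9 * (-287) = -28413 / 2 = -14206.50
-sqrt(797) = -28.23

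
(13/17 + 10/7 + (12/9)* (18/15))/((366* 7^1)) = 37/24990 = 0.00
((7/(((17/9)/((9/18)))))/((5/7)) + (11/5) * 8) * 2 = 40.39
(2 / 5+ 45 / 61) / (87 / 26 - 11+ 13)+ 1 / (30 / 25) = 266107 / 254370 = 1.05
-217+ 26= -191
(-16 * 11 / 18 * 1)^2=7744 / 81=95.60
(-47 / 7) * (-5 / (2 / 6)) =705 / 7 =100.71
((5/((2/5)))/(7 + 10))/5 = 0.15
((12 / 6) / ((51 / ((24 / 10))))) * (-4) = -0.38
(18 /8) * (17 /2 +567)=1294.88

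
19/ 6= 3.17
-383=-383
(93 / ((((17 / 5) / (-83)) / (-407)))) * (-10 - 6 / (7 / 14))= -345579630 / 17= -20328213.53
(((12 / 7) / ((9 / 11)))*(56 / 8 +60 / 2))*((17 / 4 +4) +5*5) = 7733 / 3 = 2577.67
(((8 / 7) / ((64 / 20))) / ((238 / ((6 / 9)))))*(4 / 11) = 10 / 27489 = 0.00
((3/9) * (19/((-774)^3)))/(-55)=19/76507995960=0.00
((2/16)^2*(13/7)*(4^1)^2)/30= 13/840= 0.02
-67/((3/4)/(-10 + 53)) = -11524/3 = -3841.33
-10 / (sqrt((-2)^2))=-5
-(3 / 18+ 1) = -7 / 6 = -1.17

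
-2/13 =-0.15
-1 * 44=-44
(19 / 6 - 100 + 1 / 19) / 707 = -11033 / 80598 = -0.14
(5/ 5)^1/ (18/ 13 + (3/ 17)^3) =63869/ 88785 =0.72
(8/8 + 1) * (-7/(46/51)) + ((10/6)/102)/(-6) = -655567/42228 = -15.52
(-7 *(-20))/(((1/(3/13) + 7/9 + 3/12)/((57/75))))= 19152/965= 19.85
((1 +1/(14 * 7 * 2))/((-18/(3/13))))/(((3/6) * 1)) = -0.03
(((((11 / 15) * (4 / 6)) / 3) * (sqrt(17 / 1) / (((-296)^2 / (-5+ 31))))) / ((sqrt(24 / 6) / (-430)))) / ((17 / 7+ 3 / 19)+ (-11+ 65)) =-817817 * sqrt(17) / 4450936608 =-0.00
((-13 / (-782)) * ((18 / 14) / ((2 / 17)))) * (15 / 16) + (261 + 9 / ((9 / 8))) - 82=1928603 / 10304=187.17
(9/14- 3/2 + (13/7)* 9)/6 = 37/14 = 2.64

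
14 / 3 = 4.67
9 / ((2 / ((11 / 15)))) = 33 / 10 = 3.30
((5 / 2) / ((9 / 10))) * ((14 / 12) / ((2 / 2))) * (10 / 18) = 875 / 486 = 1.80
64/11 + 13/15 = 6.68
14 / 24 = 7 / 12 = 0.58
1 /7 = 0.14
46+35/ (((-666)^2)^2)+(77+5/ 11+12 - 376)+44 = -425356042143647/ 2164161176496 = -196.55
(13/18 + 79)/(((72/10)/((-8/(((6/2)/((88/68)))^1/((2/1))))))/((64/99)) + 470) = 1836800/10791621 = 0.17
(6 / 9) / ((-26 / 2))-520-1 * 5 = -20477 / 39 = -525.05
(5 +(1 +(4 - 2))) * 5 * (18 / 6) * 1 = 120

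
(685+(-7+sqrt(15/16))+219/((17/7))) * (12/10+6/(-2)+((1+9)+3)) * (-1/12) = -60942/85 - 7 * sqrt(15)/30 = -717.87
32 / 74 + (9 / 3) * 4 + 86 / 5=5482 / 185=29.63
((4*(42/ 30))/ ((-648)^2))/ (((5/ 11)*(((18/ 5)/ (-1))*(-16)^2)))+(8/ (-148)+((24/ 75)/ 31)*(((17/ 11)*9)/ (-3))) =-15549970407113/ 152580348518400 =-0.10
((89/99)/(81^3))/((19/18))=178/111071169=0.00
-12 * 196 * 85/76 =-49980/19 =-2630.53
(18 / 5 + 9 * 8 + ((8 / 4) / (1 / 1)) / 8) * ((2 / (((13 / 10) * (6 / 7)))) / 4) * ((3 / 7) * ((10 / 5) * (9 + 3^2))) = 13653 / 26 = 525.12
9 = 9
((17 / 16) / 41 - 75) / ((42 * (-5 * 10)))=49183 / 1377600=0.04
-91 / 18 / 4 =-91 / 72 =-1.26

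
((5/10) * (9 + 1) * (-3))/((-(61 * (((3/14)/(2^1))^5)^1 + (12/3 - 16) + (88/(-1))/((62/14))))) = -8002821120/17003384071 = -0.47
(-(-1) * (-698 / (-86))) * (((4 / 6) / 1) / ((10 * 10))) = 349 / 6450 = 0.05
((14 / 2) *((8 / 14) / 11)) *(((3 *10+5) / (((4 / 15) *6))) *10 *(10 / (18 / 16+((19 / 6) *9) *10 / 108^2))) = 34020000 / 49159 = 692.04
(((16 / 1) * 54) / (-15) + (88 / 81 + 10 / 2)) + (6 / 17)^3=-102412439 / 1989765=-51.47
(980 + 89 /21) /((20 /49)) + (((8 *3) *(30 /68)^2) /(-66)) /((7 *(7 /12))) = 22537253593 /9346260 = 2411.37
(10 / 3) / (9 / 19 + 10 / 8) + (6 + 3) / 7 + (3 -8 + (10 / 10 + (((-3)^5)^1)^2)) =162441652 / 2751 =59048.22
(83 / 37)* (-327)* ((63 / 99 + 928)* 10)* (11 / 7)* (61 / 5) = -33823928430 / 259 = -130594318.26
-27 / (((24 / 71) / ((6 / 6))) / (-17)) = 10863 / 8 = 1357.88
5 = 5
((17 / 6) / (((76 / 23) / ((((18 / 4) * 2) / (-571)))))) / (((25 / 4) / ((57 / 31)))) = -3519 / 885050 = -0.00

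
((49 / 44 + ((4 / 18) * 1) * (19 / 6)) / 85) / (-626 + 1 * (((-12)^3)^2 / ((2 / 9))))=127 / 79811633880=0.00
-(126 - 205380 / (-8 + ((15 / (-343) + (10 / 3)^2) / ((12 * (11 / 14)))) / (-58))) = -348417794214 / 13539349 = -25733.72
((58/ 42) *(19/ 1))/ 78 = 551/ 1638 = 0.34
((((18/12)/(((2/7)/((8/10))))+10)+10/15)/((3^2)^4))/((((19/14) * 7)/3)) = 446/623295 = 0.00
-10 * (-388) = 3880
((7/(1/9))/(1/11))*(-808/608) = -69993/76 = -920.96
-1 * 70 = -70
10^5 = 100000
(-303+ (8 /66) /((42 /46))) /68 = -209887 /47124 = -4.45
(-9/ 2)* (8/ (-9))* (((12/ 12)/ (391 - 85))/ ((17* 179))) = 2/ 465579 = 0.00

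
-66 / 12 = -11 / 2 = -5.50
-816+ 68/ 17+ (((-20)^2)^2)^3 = 4095999999999188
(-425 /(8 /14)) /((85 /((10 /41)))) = -175 /82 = -2.13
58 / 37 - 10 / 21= 848 / 777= 1.09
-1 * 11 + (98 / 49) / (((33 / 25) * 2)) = -338 / 33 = -10.24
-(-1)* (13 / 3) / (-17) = -13 / 51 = -0.25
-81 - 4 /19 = -1543 /19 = -81.21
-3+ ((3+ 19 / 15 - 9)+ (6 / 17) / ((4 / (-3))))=-4079 / 510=-8.00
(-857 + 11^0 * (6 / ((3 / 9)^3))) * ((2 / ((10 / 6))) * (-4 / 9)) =1112 / 3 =370.67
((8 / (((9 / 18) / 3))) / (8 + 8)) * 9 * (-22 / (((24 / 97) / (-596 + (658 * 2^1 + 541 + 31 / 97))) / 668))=-2022779484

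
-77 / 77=-1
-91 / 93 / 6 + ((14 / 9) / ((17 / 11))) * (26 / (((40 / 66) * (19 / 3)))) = 5997173 / 901170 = 6.65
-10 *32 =-320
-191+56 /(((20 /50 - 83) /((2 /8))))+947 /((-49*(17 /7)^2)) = -3315504 /17051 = -194.45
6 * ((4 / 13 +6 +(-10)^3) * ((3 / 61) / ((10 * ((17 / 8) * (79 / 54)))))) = -50225184 / 5324995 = -9.43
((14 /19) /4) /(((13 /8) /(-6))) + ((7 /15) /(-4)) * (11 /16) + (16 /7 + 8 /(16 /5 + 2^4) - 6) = -6735613 /1659840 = -4.06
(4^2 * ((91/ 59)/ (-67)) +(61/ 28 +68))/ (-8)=-7726877/ 885472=-8.73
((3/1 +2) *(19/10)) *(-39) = -741/2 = -370.50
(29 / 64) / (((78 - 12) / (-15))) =-145 / 1408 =-0.10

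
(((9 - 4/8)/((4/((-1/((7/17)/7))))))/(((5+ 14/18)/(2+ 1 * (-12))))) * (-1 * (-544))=442170/13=34013.08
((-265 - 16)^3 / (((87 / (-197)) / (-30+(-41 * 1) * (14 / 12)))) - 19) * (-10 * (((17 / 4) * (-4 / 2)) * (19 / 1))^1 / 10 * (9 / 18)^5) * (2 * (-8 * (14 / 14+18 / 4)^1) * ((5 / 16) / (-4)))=-36263296455224905 / 267264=-135683430822.05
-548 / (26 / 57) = -15618 / 13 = -1201.38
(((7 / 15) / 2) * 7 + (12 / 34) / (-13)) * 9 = 31947 / 2210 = 14.46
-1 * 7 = -7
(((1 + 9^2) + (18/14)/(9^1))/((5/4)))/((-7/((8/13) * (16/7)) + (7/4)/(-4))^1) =-58880/4851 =-12.14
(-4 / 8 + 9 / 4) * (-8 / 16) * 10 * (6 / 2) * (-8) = 210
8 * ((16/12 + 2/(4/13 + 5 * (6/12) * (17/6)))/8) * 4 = 22192/3459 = 6.42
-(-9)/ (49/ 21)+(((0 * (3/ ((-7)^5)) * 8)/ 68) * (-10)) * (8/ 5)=27/ 7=3.86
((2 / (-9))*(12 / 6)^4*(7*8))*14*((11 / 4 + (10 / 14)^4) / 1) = -1233536 / 147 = -8391.40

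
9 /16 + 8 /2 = 4.56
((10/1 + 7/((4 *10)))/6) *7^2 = 19943/240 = 83.10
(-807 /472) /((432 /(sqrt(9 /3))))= -269 *sqrt(3) /67968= -0.01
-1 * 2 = -2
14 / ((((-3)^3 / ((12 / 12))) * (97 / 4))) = -56 / 2619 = -0.02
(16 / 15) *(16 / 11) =256 / 165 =1.55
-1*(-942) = 942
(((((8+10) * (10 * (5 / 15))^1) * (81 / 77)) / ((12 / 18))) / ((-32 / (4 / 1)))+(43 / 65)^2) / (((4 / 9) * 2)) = -133475697 / 10410400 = -12.82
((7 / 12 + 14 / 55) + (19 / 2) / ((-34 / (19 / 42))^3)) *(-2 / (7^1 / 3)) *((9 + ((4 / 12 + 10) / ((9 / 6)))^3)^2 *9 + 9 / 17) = -136805832185168873054129 / 187566627617883360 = -729371.92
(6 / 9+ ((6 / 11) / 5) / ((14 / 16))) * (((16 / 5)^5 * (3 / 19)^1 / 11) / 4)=0.95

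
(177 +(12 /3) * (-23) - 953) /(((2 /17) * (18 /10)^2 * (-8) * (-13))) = -92225 /4212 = -21.90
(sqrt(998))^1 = sqrt(998) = 31.59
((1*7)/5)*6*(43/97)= 1806/485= 3.72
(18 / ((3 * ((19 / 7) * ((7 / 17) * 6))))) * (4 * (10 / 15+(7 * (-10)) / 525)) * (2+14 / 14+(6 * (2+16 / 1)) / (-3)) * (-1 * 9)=53856 / 95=566.91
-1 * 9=-9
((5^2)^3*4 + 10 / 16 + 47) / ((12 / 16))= 500381 / 6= 83396.83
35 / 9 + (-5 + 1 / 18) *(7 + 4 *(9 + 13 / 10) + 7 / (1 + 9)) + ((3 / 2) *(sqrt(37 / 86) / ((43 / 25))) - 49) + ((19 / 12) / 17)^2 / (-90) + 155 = -494003089 / 3745440 + 75 *sqrt(3182) / 7396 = -131.32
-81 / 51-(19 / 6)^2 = -7109 / 612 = -11.62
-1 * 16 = -16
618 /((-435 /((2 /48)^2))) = -103 /41760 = -0.00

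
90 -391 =-301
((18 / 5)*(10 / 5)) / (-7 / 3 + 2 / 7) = -756 / 215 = -3.52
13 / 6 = 2.17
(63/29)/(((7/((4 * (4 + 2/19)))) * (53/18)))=1.73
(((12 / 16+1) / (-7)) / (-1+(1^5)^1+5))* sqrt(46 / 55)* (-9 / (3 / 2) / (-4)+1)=-sqrt(2530) / 440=-0.11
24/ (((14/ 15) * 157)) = 180/ 1099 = 0.16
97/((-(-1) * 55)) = 97/55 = 1.76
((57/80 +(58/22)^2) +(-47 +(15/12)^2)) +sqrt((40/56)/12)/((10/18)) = -182829/4840 +3 * sqrt(105)/70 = -37.34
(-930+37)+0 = -893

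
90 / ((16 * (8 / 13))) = 9.14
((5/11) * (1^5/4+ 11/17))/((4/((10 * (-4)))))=-1525/374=-4.08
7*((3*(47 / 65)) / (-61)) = -987 / 3965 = -0.25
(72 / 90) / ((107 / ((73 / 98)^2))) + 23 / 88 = 30013257 / 113039080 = 0.27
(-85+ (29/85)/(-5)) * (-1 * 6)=216924/425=510.41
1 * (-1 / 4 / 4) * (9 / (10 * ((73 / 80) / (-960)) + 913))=-4320 / 7011767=-0.00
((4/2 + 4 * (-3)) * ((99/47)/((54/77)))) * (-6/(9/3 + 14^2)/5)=1694/9353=0.18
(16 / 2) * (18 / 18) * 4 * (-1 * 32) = -1024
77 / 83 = 0.93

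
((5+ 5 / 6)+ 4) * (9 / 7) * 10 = 885 / 7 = 126.43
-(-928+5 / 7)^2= -42133081 / 49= -859858.80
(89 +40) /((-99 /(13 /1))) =-559 /33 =-16.94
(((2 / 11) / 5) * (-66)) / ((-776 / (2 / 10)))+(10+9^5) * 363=103976322453 / 4850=21438417.00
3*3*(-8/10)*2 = -14.40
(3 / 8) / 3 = 1 / 8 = 0.12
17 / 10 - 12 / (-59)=1.90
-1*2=-2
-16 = -16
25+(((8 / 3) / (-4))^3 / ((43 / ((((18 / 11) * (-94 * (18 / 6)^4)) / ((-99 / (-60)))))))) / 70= 937597 / 36421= 25.74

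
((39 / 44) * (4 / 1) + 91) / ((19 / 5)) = 5200 / 209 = 24.88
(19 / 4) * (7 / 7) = 19 / 4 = 4.75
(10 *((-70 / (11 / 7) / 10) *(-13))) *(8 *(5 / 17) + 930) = 100964500 / 187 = 539917.11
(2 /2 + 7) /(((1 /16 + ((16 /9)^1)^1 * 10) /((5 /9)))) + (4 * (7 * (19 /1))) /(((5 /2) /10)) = 5467472 /2569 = 2128.25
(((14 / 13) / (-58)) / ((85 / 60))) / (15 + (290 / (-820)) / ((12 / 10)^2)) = -247968 / 279143995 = -0.00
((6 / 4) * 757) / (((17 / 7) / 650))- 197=5163176 / 17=303716.24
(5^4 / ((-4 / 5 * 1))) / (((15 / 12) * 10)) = -125 / 2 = -62.50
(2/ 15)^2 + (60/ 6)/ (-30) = -71/ 225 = -0.32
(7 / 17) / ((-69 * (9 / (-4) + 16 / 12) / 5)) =140 / 4301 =0.03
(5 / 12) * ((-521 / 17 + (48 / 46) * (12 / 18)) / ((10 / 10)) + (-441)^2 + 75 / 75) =81021.69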